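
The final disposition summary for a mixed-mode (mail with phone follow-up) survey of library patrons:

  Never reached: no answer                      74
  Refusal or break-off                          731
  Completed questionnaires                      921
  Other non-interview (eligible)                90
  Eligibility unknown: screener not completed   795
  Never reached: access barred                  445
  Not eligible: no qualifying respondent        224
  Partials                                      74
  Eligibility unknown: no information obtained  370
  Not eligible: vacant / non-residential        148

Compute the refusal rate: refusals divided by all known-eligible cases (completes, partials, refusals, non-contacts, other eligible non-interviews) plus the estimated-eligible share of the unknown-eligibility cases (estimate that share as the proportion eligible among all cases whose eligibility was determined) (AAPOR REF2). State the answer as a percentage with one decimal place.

No contact after all attempts = 74 + 445 = 519
Unknown eligibility = 795 + 370 = 1165
Screened out, ineligible = 224 + 148 = 372
Top: 731
Determined eligible: 921 + 74 + 731 + 519 + 90 = 2335
e = 2335 / (2335 + 372) = 2335 / 2707 = 0.8626
e × U: 0.8626 × 1165 = 1004.93
Base: 2335 + 1004.93 = 3339.93
REF2 = 731 / 3339.93 = 0.2189

21.9%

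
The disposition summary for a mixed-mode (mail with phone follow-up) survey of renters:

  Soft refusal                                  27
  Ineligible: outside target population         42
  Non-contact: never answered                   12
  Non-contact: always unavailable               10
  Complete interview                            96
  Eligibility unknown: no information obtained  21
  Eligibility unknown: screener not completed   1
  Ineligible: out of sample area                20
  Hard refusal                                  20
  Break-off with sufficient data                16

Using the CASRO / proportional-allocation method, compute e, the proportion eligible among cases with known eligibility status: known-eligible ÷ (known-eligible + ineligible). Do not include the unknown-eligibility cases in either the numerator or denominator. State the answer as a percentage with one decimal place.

Refused = 20 + 27 = 47
No contact after all attempts = 12 + 10 = 22
Unknown if eligible = 1 + 21 = 22
Not eligible = 42 + 20 = 62
Eligible (known): 96 + 16 + 47 + 22 = 181
e = 181 / (181 + 62) = 181 / 243 = 0.7449

74.5%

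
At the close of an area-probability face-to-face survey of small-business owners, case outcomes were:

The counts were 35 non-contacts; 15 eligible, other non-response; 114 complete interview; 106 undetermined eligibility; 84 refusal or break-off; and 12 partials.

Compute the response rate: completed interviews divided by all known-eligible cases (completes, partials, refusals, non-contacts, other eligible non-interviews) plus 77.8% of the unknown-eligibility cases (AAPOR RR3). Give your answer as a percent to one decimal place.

Num: 114
Eligible (known): 114 + 12 + 84 + 35 + 15 = 260
Eligible share of unknowns: 0.7780 × 106 = 82.47
Denom: 260 + 82.47 = 342.47
RR3 = 114 / 342.47 = 0.3329

33.3%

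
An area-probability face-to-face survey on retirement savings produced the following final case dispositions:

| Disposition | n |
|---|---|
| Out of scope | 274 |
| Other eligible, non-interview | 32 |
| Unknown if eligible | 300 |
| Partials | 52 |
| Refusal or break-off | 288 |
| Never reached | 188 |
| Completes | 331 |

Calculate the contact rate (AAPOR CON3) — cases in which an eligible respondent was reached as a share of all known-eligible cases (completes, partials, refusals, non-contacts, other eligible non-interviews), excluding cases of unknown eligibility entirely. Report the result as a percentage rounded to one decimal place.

78.9%

Numerator: 331 + 52 + 288 + 32 = 703
Denom: 331 + 52 + 288 + 188 + 32 = 891
CON3 = 703 / 891 = 0.7890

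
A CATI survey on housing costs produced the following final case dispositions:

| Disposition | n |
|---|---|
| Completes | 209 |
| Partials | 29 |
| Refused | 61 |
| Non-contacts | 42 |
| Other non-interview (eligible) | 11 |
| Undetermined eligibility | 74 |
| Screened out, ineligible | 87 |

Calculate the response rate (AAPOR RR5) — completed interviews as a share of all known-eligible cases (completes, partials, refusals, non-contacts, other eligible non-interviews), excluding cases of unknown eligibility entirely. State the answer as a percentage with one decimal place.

Numerator: 209
Base: 209 + 29 + 61 + 42 + 11 = 352
RR5 = 209 / 352 = 0.5938

59.4%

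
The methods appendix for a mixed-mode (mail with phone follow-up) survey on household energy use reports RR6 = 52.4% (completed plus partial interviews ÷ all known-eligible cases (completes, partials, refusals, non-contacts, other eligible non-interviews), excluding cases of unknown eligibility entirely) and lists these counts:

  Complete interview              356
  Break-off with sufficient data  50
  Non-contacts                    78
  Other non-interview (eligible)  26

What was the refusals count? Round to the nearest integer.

Top → 356 + 50 = 406
RR6 = 406 / D = 0.524
D = 406 / 0.524 = 774.8
Remaining denominator categories sum to 510
refusals = 774.8 − 510 ≈ 265

265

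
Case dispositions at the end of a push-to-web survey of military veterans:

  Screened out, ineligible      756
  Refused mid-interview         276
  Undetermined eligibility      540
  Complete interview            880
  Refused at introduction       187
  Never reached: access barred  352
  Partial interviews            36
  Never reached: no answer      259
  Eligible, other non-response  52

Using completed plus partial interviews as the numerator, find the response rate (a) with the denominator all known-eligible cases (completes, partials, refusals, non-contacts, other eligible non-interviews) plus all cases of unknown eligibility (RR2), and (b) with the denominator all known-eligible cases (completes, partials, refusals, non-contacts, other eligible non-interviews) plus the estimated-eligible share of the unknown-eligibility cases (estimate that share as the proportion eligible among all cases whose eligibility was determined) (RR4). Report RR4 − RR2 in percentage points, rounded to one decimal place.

Refusals = 187 + 276 = 463
No contact after all attempts = 259 + 352 = 611
Top → 880 + 36 = 916
Base → 880 + 36 + 463 + 611 + 52 + 540 = 2582
RR2 = 916 / 2582 = 0.3548
Known eligible → 880 + 36 + 463 + 611 + 52 = 2042
e = 2042 / (2042 + 756) = 2042 / 2798 = 0.7298
e × U → 0.7298 × 540 = 394.09
Base → 2042 + 394.09 = 2436.09
RR4 = 916 / 2436.09 = 0.3760
Difference = 37.60 − 35.48 = 2.12 percentage points

2.1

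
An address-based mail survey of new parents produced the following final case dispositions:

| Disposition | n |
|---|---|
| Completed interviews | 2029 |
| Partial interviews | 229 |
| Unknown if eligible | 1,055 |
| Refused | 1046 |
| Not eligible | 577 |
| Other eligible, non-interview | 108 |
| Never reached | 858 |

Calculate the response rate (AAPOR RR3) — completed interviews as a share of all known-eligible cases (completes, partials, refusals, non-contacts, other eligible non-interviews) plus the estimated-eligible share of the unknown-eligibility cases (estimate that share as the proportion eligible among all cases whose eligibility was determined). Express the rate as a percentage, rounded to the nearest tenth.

Num = 2029
Known eligible = 2029 + 229 + 1046 + 858 + 108 = 4270
e = 4270 / (4270 + 577) = 4270 / 4847 = 0.8810
Estimated eligible among unknowns = 0.8810 × 1055 = 929.46
Denom = 4270 + 929.46 = 5199.46
RR3 = 2029 / 5199.46 = 0.3902

39.0%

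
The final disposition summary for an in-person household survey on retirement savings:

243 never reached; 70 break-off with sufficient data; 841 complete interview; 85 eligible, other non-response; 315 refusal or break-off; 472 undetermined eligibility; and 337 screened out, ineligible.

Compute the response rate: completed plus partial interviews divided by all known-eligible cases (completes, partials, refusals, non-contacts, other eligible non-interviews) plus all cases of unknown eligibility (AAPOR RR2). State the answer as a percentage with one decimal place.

Numerator: 841 + 70 = 911
Denominator: 841 + 70 + 315 + 243 + 85 + 472 = 2026
RR2 = 911 / 2026 = 0.4497

45.0%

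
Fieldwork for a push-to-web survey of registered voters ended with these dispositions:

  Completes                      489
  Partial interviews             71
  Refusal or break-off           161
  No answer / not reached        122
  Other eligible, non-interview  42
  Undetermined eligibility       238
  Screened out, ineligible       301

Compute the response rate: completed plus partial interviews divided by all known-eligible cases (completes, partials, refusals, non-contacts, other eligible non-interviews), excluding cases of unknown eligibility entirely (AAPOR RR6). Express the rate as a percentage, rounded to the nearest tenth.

63.3%

Top → 489 + 71 = 560
Denominator → 489 + 71 + 161 + 122 + 42 = 885
RR6 = 560 / 885 = 0.6328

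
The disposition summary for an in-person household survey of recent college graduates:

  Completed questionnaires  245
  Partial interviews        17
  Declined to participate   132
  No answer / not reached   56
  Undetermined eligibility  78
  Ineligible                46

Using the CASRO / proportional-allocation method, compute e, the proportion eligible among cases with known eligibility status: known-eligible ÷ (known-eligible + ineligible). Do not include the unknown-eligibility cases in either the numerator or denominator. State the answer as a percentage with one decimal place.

90.7%

Eligible (known) = 245 + 17 + 132 + 56 = 450
e = 450 / (450 + 46) = 450 / 496 = 0.9073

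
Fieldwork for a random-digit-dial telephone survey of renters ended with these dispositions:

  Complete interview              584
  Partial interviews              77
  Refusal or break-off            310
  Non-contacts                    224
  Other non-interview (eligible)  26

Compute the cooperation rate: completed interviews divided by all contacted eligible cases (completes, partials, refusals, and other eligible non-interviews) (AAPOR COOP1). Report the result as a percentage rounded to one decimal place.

Numerator = 584
Base = 584 + 77 + 310 + 26 = 997
COOP1 = 584 / 997 = 0.5858

58.6%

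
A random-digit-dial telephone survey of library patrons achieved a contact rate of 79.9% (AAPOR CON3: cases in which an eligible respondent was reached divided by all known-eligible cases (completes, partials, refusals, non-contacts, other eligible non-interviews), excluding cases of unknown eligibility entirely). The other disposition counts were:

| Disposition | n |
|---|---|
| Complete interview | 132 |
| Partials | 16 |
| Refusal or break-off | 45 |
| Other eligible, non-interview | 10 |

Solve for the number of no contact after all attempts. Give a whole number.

51

Num: 132 + 16 + 45 + 10 = 203
CON3 = 203 / D = 0.799
D = 203 / 0.799 = 254.1
Rest of base = 203
no contact after all attempts = 254.1 − 203 ≈ 51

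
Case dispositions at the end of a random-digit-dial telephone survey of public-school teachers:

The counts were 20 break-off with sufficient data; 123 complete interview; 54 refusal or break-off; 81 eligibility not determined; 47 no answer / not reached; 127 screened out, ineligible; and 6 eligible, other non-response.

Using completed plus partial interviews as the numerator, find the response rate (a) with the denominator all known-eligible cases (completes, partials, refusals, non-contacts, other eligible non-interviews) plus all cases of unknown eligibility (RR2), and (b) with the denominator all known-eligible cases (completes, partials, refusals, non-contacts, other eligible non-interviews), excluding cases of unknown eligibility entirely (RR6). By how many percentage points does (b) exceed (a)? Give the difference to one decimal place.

14.0

Top → 123 + 20 = 143
Denom → 123 + 20 + 54 + 47 + 6 + 81 = 331
RR2 = 143 / 331 = 0.4320
Denom → 123 + 20 + 54 + 47 + 6 = 250
RR6 = 143 / 250 = 0.5720
Difference = 57.20 − 43.20 = 14.00 percentage points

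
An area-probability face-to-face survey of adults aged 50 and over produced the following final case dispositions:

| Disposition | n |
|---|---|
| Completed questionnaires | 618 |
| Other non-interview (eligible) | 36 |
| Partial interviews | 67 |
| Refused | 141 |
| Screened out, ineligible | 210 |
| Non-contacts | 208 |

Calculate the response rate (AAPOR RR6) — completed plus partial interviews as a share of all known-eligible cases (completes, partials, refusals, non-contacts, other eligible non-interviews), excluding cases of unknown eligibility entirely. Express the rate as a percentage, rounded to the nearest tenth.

Top → 618 + 67 = 685
Base → 618 + 67 + 141 + 208 + 36 = 1070
RR6 = 685 / 1070 = 0.6402

64.0%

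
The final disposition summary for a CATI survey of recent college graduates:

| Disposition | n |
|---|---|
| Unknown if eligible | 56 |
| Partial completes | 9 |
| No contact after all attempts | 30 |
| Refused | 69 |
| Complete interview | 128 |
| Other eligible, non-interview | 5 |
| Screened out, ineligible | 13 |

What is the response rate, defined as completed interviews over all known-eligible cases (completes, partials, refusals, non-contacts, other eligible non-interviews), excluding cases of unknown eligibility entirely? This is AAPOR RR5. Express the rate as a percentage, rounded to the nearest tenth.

Top = 128
Denominator = 128 + 9 + 69 + 30 + 5 = 241
RR5 = 128 / 241 = 0.5311

53.1%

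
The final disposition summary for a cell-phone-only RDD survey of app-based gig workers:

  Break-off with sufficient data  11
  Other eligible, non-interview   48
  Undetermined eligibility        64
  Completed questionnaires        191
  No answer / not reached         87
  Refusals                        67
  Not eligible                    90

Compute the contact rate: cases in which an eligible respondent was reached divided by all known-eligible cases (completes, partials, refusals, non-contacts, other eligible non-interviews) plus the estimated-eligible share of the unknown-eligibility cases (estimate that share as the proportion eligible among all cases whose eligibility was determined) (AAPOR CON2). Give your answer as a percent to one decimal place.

69.5%

Top → 191 + 11 + 67 + 48 = 317
Eligible (known) → 191 + 11 + 67 + 87 + 48 = 404
e = 404 / (404 + 90) = 404 / 494 = 0.8178
e × U → 0.8178 × 64 = 52.34
Base → 404 + 52.34 = 456.34
CON2 = 317 / 456.34 = 0.6947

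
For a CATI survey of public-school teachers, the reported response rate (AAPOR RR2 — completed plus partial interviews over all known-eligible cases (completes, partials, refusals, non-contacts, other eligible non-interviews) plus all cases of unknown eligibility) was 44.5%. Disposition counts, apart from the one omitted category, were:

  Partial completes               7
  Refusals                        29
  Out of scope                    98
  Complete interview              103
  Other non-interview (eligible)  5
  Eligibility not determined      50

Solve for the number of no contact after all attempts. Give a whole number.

53

Numerator → 103 + 7 = 110
RR2 = 110 / D = 0.445
D = 110 / 0.445 = 247.2
Rest of base = 194
no contact after all attempts = 247.2 − 194 ≈ 53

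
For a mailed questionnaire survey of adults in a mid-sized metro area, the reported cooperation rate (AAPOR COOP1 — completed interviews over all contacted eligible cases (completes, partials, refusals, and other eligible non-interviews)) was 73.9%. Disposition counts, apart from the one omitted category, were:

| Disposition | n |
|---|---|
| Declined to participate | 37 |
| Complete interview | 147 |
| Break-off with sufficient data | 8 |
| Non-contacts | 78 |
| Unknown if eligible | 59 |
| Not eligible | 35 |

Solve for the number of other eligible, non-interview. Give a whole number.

COOP1 = 147 / D = 0.739
D = 147 / 0.739 = 198.9
Rest of base = 192
other eligible, non-interview = 198.9 − 192 ≈ 7

7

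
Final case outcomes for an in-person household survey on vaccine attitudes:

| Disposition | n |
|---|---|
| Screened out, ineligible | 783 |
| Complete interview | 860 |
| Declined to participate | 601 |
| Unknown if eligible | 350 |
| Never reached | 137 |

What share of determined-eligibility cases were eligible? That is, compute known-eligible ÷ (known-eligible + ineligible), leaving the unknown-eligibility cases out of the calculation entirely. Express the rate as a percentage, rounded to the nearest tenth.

67.1%

Eligible (known) = 860 + 601 + 137 = 1598
e = 1598 / (1598 + 783) = 1598 / 2381 = 0.6711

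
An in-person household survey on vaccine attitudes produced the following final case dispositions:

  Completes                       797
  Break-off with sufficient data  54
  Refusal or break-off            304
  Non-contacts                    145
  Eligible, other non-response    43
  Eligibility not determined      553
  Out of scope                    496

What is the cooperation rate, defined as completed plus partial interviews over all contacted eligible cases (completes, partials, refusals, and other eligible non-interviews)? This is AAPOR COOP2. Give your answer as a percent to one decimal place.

71.0%

Top: 797 + 54 = 851
Base: 797 + 54 + 304 + 43 = 1198
COOP2 = 851 / 1198 = 0.7104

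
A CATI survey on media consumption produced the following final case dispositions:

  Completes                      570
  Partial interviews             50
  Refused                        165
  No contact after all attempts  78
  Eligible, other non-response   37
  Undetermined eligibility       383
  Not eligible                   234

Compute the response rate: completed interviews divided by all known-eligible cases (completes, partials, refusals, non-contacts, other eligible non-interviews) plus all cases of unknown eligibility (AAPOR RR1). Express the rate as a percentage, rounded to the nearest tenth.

Numerator → 570
Denominator → 570 + 50 + 165 + 78 + 37 + 383 = 1283
RR1 = 570 / 1283 = 0.4443

44.4%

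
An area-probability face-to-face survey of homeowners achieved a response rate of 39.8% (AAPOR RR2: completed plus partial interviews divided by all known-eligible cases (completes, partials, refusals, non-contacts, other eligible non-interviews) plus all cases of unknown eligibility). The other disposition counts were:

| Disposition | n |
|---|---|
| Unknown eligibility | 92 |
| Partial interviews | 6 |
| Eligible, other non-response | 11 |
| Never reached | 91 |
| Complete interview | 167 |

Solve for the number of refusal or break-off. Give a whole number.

Numerator: 167 + 6 = 173
RR2 = 173 / D = 0.398
D = 173 / 0.398 = 434.7
Rest of base = 367
refusal or break-off = 434.7 − 367 ≈ 68

68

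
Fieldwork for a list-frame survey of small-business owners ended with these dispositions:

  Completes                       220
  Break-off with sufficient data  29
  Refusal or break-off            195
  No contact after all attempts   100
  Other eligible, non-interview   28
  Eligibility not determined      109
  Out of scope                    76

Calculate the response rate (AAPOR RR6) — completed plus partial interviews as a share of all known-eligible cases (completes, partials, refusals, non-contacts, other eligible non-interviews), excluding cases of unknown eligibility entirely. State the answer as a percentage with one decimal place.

43.5%

Top → 220 + 29 = 249
Denom → 220 + 29 + 195 + 100 + 28 = 572
RR6 = 249 / 572 = 0.4353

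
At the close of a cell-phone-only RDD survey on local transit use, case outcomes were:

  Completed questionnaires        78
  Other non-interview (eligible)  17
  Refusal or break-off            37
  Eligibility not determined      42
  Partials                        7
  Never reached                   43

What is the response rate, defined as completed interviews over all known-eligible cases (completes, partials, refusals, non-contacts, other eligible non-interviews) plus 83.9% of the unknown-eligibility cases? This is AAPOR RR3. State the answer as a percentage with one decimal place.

Numerator = 78
Determined eligible = 78 + 7 + 37 + 43 + 17 = 182
e × U = 0.8390 × 42 = 35.24
Denom = 182 + 35.24 = 217.24
RR3 = 78 / 217.24 = 0.3590

35.9%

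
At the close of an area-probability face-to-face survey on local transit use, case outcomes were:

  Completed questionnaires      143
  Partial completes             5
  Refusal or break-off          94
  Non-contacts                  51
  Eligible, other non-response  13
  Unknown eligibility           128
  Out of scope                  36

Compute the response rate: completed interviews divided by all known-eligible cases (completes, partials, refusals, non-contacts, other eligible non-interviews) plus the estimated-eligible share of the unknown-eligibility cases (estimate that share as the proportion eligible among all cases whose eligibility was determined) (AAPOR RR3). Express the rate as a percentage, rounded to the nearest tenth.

34.0%

Top → 143
Known eligible → 143 + 5 + 94 + 51 + 13 = 306
e = 306 / (306 + 36) = 306 / 342 = 0.8947
Estimated eligible among unknowns → 0.8947 × 128 = 114.52
Denom → 306 + 114.52 = 420.52
RR3 = 143 / 420.52 = 0.3401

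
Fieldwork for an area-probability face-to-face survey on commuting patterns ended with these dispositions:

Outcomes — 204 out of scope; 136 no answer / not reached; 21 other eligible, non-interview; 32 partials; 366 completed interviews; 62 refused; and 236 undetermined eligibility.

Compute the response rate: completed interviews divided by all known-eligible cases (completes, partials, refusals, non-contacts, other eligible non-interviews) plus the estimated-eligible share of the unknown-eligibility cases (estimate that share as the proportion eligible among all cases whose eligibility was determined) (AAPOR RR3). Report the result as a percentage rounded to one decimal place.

Num = 366
Determined eligible = 366 + 32 + 62 + 136 + 21 = 617
e = 617 / (617 + 204) = 617 / 821 = 0.7515
e × U = 0.7515 × 236 = 177.35
Base = 617 + 177.35 = 794.35
RR3 = 366 / 794.35 = 0.4608

46.1%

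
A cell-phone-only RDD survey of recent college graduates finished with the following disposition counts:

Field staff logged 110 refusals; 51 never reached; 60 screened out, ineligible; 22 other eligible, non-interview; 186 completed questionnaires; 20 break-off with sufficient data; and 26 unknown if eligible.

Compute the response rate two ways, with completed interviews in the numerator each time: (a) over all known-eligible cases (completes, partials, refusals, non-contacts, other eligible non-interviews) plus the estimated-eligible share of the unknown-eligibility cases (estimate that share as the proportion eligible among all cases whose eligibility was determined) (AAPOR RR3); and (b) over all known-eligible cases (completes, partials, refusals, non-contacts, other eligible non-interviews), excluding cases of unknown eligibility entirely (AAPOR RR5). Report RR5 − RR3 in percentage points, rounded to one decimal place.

Num: 186
Eligible (known): 186 + 20 + 110 + 51 + 22 = 389
e = 389 / (389 + 60) = 389 / 449 = 0.8664
Estimated eligible among unknowns: 0.8664 × 26 = 22.53
Denominator: 389 + 22.53 = 411.53
RR3 = 186 / 411.53 = 0.4520
Denominator: 186 + 20 + 110 + 51 + 22 = 389
RR5 = 186 / 389 = 0.4781
Difference = 47.81 − 45.20 = 2.61 percentage points

2.6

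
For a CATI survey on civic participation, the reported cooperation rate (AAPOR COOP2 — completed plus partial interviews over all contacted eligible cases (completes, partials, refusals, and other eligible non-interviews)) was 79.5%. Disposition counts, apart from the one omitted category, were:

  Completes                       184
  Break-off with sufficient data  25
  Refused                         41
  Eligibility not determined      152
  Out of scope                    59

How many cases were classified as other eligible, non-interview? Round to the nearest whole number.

Num → 184 + 25 = 209
COOP2 = 209 / D = 0.795
D = 209 / 0.795 = 262.9
Remaining denominator categories sum to 250
other eligible, non-interview = 262.9 − 250 ≈ 13

13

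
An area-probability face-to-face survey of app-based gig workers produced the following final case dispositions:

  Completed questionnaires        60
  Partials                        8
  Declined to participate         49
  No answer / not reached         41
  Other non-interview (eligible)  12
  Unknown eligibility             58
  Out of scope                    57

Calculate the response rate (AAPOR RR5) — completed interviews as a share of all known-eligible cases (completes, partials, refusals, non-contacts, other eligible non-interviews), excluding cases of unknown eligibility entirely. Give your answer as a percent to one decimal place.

Numerator → 60
Denom → 60 + 8 + 49 + 41 + 12 = 170
RR5 = 60 / 170 = 0.3529

35.3%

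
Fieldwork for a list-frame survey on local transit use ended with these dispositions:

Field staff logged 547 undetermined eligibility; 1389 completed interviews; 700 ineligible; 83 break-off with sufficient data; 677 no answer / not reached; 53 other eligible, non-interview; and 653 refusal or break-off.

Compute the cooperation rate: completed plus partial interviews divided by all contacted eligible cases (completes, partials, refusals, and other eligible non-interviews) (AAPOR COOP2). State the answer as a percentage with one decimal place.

67.6%

Num = 1389 + 83 = 1472
Base = 1389 + 83 + 653 + 53 = 2178
COOP2 = 1472 / 2178 = 0.6758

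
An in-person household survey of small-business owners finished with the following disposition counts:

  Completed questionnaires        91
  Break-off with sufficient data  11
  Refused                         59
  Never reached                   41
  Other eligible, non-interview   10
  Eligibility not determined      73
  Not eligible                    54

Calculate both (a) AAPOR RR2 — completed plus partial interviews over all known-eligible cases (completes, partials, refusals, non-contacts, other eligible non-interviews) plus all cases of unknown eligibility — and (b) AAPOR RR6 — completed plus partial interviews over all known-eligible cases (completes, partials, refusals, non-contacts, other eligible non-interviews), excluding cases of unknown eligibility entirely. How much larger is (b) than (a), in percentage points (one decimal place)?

Top → 91 + 11 = 102
Denom → 91 + 11 + 59 + 41 + 10 + 73 = 285
RR2 = 102 / 285 = 0.3579
Denom → 91 + 11 + 59 + 41 + 10 = 212
RR6 = 102 / 212 = 0.4811
Difference = 48.11 − 35.79 = 12.32 percentage points

12.3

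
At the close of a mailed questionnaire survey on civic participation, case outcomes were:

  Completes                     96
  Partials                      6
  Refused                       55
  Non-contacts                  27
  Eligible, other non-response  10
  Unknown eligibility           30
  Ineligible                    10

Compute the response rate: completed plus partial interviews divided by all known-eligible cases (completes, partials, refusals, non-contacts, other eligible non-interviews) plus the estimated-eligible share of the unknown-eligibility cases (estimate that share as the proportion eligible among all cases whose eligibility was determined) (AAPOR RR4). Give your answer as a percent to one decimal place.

45.8%

Numerator = 96 + 6 = 102
Eligible (known) = 96 + 6 + 55 + 27 + 10 = 194
e = 194 / (194 + 10) = 194 / 204 = 0.9510
Eligible share of unknowns = 0.9510 × 30 = 28.53
Denominator = 194 + 28.53 = 222.53
RR4 = 102 / 222.53 = 0.4584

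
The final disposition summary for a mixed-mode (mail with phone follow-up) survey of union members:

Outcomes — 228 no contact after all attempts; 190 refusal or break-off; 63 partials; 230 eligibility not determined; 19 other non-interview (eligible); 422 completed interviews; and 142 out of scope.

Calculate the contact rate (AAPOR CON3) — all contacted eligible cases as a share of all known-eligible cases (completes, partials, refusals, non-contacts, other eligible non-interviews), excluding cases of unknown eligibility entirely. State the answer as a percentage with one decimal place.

Num: 422 + 63 + 190 + 19 = 694
Base: 422 + 63 + 190 + 228 + 19 = 922
CON3 = 694 / 922 = 0.7527

75.3%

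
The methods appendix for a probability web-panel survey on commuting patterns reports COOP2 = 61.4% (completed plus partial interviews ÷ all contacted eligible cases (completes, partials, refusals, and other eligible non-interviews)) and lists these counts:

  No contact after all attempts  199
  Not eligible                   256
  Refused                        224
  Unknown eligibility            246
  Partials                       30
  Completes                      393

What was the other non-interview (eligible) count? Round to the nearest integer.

Numerator: 393 + 30 = 423
COOP2 = 423 / D = 0.614
D = 423 / 0.614 = 688.9
Rest of base = 647
other non-interview (eligible) = 688.9 − 647 ≈ 42

42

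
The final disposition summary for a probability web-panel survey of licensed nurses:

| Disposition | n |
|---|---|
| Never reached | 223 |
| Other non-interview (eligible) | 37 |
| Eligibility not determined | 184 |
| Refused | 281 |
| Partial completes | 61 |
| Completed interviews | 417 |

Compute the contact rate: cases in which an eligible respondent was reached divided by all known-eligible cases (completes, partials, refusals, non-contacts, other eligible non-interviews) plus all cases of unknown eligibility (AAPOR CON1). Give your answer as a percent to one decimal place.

Top = 417 + 61 + 281 + 37 = 796
Base = 417 + 61 + 281 + 223 + 37 + 184 = 1203
CON1 = 796 / 1203 = 0.6617

66.2%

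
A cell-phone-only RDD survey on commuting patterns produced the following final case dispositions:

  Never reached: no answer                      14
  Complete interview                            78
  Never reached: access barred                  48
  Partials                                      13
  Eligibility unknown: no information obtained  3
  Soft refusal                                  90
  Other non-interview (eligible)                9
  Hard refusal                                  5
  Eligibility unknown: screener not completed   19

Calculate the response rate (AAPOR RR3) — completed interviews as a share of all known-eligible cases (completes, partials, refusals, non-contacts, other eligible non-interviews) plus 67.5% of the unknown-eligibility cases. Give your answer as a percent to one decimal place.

28.7%

Refused = 5 + 90 = 95
Non-contacts = 14 + 48 = 62
Unknown if eligible = 19 + 3 = 22
Top: 78
Determined eligible: 78 + 13 + 95 + 62 + 9 = 257
e × U: 0.6750 × 22 = 14.85
Base: 257 + 14.85 = 271.85
RR3 = 78 / 271.85 = 0.2869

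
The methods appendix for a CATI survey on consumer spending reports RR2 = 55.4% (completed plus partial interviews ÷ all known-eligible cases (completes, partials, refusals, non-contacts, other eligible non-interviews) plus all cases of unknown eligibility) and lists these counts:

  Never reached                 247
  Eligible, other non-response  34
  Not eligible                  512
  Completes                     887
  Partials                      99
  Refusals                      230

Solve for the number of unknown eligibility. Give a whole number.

283

Num: 887 + 99 = 986
RR2 = 986 / D = 0.554
D = 986 / 0.554 = 1779.8
Rest of base = 1497
unknown eligibility = 1779.8 − 1497 ≈ 283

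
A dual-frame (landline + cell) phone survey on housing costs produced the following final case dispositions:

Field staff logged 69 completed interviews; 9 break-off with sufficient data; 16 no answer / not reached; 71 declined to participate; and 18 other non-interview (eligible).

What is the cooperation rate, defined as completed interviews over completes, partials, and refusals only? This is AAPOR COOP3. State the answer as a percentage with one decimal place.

Top → 69
Base → 69 + 9 + 71 = 149
COOP3 = 69 / 149 = 0.4631

46.3%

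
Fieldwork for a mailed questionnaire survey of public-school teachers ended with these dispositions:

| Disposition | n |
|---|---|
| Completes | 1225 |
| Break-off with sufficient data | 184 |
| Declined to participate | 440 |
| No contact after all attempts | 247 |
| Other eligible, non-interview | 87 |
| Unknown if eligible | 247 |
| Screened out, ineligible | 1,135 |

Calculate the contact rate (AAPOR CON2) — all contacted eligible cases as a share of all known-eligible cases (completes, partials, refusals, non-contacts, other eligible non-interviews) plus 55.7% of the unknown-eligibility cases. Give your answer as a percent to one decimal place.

Num → 1225 + 184 + 440 + 87 = 1936
Known eligible → 1225 + 184 + 440 + 247 + 87 = 2183
e × U → 0.5570 × 247 = 137.58
Denom → 2183 + 137.58 = 2320.58
CON2 = 1936 / 2320.58 = 0.8343

83.4%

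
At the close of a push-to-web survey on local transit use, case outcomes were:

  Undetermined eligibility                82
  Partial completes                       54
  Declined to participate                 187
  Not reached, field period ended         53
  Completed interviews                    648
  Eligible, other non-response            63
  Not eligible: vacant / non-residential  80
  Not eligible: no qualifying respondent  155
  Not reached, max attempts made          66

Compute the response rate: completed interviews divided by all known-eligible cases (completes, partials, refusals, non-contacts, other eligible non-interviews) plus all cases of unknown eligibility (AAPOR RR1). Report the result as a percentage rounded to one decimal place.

No answer / not reached = 53 + 66 = 119
Screened out, ineligible = 155 + 80 = 235
Num: 648
Denom: 648 + 54 + 187 + 119 + 63 + 82 = 1153
RR1 = 648 / 1153 = 0.5620

56.2%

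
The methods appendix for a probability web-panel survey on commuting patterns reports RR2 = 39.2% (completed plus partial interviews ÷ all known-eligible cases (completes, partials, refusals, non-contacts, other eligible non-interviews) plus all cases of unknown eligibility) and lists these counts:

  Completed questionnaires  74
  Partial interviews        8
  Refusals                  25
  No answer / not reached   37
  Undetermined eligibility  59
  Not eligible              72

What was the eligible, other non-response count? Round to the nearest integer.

Top = 74 + 8 = 82
RR2 = 82 / D = 0.392
D = 82 / 0.392 = 209.2
Rest of base = 203
eligible, other non-response = 209.2 − 203 ≈ 6

6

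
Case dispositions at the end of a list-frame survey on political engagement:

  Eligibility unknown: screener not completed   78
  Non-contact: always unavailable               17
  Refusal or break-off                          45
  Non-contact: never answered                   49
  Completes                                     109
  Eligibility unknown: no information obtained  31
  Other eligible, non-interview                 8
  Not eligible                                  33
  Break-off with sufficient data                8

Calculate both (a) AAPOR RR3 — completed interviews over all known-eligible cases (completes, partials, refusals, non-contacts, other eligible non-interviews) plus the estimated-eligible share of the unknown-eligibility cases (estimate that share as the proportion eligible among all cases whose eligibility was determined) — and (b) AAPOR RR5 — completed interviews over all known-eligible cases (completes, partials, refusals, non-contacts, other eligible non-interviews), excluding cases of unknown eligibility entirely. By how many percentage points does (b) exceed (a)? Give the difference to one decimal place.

13.3

Never reached = 49 + 17 = 66
Unknown eligibility = 78 + 31 = 109
Numerator → 109
Eligible (known) → 109 + 8 + 45 + 66 + 8 = 236
e = 236 / (236 + 33) = 236 / 269 = 0.8773
e × U → 0.8773 × 109 = 95.63
Base → 236 + 95.63 = 331.63
RR3 = 109 / 331.63 = 0.3287
Base → 109 + 8 + 45 + 66 + 8 = 236
RR5 = 109 / 236 = 0.4619
Difference = 46.19 − 32.87 = 13.32 percentage points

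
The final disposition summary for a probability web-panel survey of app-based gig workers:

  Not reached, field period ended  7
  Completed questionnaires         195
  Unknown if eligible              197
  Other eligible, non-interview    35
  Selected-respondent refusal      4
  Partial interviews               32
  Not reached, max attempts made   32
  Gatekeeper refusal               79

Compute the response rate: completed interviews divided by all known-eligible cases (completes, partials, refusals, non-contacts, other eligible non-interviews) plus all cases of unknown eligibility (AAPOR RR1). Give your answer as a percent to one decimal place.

Declined to participate = 79 + 4 = 83
No answer / not reached = 7 + 32 = 39
Numerator = 195
Denominator = 195 + 32 + 83 + 39 + 35 + 197 = 581
RR1 = 195 / 581 = 0.3356

33.6%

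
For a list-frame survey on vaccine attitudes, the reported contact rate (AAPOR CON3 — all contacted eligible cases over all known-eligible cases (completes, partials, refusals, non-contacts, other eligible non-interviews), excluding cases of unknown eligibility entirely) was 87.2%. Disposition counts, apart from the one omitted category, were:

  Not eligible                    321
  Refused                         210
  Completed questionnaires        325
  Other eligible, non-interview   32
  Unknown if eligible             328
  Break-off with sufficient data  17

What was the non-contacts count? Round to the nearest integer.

86

Numerator: 325 + 17 + 210 + 32 = 584
CON3 = 584 / D = 0.872
D = 584 / 0.872 = 669.7
Other denominator terms total 584
non-contacts = 669.7 − 584 ≈ 86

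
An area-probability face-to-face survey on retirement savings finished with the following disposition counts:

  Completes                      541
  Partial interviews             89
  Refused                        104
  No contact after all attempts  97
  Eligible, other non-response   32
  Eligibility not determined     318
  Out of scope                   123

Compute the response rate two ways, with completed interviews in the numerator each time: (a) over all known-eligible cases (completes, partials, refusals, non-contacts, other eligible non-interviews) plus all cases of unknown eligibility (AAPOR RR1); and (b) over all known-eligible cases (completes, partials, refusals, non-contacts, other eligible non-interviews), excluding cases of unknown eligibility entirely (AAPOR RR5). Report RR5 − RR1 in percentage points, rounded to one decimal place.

Top: 541
Base: 541 + 89 + 104 + 97 + 32 + 318 = 1181
RR1 = 541 / 1181 = 0.4581
Base: 541 + 89 + 104 + 97 + 32 = 863
RR5 = 541 / 863 = 0.6269
Difference = 62.69 − 45.81 = 16.88 percentage points

16.9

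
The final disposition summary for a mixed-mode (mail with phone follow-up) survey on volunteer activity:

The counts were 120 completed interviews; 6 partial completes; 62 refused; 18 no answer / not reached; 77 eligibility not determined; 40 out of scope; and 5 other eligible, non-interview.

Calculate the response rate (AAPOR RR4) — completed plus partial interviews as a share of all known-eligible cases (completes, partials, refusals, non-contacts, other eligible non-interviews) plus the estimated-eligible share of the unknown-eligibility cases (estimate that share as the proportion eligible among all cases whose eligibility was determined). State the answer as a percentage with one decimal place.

45.7%

Numerator → 120 + 6 = 126
Determined eligible → 120 + 6 + 62 + 18 + 5 = 211
e = 211 / (211 + 40) = 211 / 251 = 0.8406
Eligible share of unknowns → 0.8406 × 77 = 64.73
Base → 211 + 64.73 = 275.73
RR4 = 126 / 275.73 = 0.4570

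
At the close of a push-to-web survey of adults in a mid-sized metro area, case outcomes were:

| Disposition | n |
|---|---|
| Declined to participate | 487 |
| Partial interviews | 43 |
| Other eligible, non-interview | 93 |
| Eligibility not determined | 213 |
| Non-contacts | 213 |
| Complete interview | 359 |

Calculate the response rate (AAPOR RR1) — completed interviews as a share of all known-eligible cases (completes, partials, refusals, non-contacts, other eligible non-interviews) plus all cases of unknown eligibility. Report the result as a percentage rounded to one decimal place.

Top = 359
Denom = 359 + 43 + 487 + 213 + 93 + 213 = 1408
RR1 = 359 / 1408 = 0.2550

25.5%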